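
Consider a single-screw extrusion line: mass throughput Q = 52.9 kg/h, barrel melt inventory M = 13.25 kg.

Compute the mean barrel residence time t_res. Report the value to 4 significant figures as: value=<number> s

Q_s = Q / 3600 = 52.9 / 3600 = 0.0146944 kg/s
t_res = M / Q_s = 13.25 / 0.0146944 = 901.701 s

value=901.7 s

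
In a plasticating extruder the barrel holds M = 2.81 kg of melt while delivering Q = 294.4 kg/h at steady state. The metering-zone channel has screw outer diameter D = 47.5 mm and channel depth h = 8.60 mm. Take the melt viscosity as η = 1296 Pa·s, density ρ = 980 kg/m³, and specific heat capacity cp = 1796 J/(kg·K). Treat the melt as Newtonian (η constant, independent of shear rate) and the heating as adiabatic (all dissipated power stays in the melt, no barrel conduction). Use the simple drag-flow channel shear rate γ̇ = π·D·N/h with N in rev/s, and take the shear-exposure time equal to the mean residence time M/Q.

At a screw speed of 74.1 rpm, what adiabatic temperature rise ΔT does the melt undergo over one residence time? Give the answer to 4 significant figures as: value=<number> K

Convert throughput: Q = 294.4 kg/h = 294.4/3600 = 0.0817778 kg/s
t_res = M / Q_s = 2.81 / 0.0817778 = 34.3614 s
Geometry in metres: D = 47.5 mm → 0.0475 m, h = 8.60 mm → 0.0086 m; screw speed N = 74.1 rpm = 1.235 rev/s
Shear rate: γ̇ = πDN/h = π·0.0475·1.235/0.0086 = 21.4295 s⁻¹
Adiabatic rise: ΔT = η γ̇² t_res / (ρ cp) = 1296·(21.4295)²·34.3614 / (980·1796) = 11.619 K

value=11.62 K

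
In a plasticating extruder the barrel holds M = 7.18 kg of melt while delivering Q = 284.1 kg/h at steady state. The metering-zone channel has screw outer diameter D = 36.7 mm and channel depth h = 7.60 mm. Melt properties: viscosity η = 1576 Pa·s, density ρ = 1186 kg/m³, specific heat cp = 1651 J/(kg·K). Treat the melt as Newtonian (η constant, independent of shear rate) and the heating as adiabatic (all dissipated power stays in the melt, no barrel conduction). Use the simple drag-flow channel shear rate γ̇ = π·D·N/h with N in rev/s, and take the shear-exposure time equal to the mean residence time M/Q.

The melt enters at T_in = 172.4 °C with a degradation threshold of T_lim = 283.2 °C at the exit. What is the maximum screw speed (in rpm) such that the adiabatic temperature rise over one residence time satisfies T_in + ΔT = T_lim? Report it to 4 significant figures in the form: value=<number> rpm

value=153.8 rpm

Q_s = Q / 3600 = 284.1 / 3600 = 0.0789167 kg/s
t_res = M / Q_s = 7.18 / 0.0789167 = 90.982 s
Geometry in SI: D = 36.7 mm → 0.0367 m, h = 7.60 mm → 0.0076 m
Allowable rise: ΔT_a = T_lim − T_in = 283.2 − 172.4 = 110.8 K
γ̇_max² = ΔT_a·ρ·cp / (η·t_res) = [110.8 × 1186 × 1651] / [1576 × 90.982] = 1513.07 s⁻²
γ̇_max = √1513.07 = 38.8982 s⁻¹
Solve γ̇ = πDN/h for N: N_max = γ̇_max·h/(π·D) = 38.8982 × 0.0076 / (π × 0.0367) = 2.56406 rev/s = 153.843 rpm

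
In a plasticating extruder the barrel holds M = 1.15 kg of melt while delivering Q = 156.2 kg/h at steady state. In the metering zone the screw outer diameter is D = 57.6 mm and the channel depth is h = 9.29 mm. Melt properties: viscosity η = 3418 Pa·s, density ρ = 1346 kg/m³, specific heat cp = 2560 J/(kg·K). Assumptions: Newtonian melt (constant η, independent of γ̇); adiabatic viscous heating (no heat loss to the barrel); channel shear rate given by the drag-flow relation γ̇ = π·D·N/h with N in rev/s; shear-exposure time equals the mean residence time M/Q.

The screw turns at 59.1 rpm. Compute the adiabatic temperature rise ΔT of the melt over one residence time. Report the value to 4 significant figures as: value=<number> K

value=9.678 K

Convert throughput: Q = 156.2 kg/h = 156.2/3600 = 0.0433889 kg/s
Mean residence time: t_res = M/Q_s = 1.15 kg / 0.0433889 kg/s = 26.5045 s
D = 57.6 mm = 0.0576 m;  h = 9.29 mm = 0.00929 m;  N = 59.1 rpm / 60 = 0.985 rev/s
γ̇ = π D N / h = (π)(0.0576)(0.985) / 0.00929 = 19.1864 s⁻¹
ΔT = η·γ̇²·t_res / (ρ·cp) = 3418 · (19.1864)² · 26.5045 / (1346 · 2560) = 9.67814 K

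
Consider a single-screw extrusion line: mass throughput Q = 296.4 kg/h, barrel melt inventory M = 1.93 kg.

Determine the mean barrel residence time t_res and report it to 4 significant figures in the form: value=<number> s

Throughput in SI: Q_s = 296.4 kg/h ÷ 3600 s/h = 0.0823333 kg/s
Mean residence time: t_res = M/Q_s = 1.93 kg / 0.0823333 kg/s = 23.4413 s

value=23.44 s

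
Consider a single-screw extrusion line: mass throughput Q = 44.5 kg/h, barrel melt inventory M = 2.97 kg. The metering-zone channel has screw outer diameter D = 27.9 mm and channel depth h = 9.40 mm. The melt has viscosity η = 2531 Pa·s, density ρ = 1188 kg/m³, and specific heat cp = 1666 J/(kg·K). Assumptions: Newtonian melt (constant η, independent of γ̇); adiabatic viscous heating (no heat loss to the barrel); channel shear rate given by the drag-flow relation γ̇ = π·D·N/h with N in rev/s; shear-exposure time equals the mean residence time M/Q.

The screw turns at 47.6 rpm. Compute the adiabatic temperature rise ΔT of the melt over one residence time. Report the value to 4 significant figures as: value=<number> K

Convert throughput: Q = 44.5 kg/h = 44.5/3600 = 0.0123611 kg/s
Mean residence time: t_res = M/Q_s = 2.97 kg / 0.0123611 kg/s = 240.27 s
Convert to SI: D = 0.0279 m, h = 0.0094 m, N = 47.6/60 = 0.793333 rev/s
γ̇ = π D N / h = (π)(0.0279)(0.793333) / 0.0094 = 7.39745 s⁻¹
ΔT = η·γ̇²·t_res/(ρ·cp) = [2531 × 7.39745² × 240.27] / [1188 × 1666] = 16.8137 K

value=16.81 K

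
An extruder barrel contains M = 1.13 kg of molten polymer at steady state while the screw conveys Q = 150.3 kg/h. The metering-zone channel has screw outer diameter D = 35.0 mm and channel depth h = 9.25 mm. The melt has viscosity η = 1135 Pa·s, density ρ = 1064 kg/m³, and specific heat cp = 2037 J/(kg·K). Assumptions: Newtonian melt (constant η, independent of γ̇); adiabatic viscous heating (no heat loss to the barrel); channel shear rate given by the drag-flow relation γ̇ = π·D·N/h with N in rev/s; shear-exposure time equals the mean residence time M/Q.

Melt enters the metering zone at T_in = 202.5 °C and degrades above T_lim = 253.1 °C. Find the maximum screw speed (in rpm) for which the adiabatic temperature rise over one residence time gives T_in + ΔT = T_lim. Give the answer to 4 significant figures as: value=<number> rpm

value=301.6 rpm

Convert throughput: Q = 150.3 kg/h = 150.3/3600 = 0.04175 kg/s
Mean residence time: t_res = M/Q_s = 1.13 kg / 0.04175 kg/s = 27.0659 s
Convert to metres: D = 0.035 m, h = 0.00925 m
Allowable rise: ΔT_a = T_lim − T_in = 253.1 − 202.5 = 50.6 K
γ̇_max² = ΔT_a·ρ·cp / (η·t_res) = [50.6 × 1064 × 2037] / [1135 × 27.0659] = 3569.98 s⁻²
Take the square root: γ̇_max = √(3569.98) = 59.7493 s⁻¹
N_max = γ̇_max h / (πD) = 59.7493·0.00925/(π·0.035) = 5.02639 rev/s → ×60 = 301.584 rpm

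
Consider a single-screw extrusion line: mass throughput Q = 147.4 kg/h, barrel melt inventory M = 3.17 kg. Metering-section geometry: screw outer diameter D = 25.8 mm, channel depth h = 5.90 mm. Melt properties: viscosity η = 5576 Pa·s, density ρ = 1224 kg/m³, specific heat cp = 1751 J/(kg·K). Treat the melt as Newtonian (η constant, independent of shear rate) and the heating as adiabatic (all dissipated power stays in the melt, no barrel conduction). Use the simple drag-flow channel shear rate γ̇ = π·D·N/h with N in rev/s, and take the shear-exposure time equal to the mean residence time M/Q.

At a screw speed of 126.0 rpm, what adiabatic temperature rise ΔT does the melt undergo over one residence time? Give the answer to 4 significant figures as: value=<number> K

value=167.6 K

Throughput in SI: Q_s = 147.4 kg/h ÷ 3600 s/h = 0.0409444 kg/s
t_res = M / Q_s = 3.17 / 0.0409444 = 77.422 s
Geometry in metres: D = 25.8 mm → 0.0258 m, h = 5.90 mm → 0.0059 m; screw speed N = 126.0 rpm = 2.1 rev/s
Shear rate: γ̇ = πDN/h = π·0.0258·2.1/0.0059 = 28.8494 s⁻¹
ΔT = η·γ̇²·t_res/(ρ·cp) = [5576 × 28.8494² × 77.422] / [1224 × 1751] = 167.646 K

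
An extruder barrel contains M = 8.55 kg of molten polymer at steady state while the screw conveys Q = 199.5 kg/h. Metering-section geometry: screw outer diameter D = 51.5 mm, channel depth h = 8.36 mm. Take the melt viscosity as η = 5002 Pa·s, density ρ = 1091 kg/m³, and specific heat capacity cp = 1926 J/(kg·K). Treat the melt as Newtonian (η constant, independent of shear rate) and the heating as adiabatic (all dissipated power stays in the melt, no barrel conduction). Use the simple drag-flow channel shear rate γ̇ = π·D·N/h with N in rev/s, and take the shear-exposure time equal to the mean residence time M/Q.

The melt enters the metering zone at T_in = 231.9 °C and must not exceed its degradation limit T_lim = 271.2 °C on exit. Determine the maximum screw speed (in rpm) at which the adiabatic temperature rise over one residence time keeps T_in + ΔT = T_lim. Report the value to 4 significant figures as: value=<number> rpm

value=32.07 rpm

Throughput in SI: Q_s = 199.5 kg/h ÷ 3600 s/h = 0.0554167 kg/s
t_res = M / Q_s = 8.55 ÷ 0.0554167 = 154.286 s
Geometry in SI: D = 51.5 mm → 0.0515 m, h = 8.36 mm → 0.00836 m
Allowable rise: ΔT_a = T_lim − T_in = 271.2 − 231.9 = 39.3 K
γ̇_max² = ΔT_a·ρ·cp/(η·t_res) = 39.3·1091·1926/(5002·154.286) = 107.005 s⁻²
Take the square root: γ̇_max = √(107.005) = 10.3443 s⁻¹
Solve γ̇ = πDN/h for N: N_max = γ̇_max·h/(π·D) = 10.3443 × 0.00836 / (π × 0.0515) = 0.534504 rev/s = 32.0703 rpm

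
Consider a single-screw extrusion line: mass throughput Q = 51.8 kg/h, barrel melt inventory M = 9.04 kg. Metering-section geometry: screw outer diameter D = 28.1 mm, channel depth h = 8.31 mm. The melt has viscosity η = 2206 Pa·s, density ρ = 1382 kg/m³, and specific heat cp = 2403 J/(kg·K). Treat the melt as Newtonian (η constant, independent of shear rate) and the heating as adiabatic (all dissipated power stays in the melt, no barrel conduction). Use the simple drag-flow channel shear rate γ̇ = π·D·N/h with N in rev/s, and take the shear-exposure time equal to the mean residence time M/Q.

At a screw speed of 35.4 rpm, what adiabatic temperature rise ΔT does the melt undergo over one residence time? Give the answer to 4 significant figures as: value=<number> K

value=16.39 K

Throughput in SI: Q_s = 51.8 kg/h ÷ 3600 s/h = 0.0143889 kg/s
t_res = M / Q_s = 9.04 / 0.0143889 = 628.263 s
Geometry in metres: D = 28.1 mm → 0.0281 m, h = 8.31 mm → 0.00831 m; screw speed N = 35.4 rpm = 0.59 rev/s
γ̇ = π·D·N / h = π · 0.0281 · 0.59 / 0.00831 = 6.26769 s⁻¹
ΔT = η·γ̇²·t_res/(ρ·cp) = [2206 × 6.26769² × 628.263] / [1382 × 2403] = 16.3945 K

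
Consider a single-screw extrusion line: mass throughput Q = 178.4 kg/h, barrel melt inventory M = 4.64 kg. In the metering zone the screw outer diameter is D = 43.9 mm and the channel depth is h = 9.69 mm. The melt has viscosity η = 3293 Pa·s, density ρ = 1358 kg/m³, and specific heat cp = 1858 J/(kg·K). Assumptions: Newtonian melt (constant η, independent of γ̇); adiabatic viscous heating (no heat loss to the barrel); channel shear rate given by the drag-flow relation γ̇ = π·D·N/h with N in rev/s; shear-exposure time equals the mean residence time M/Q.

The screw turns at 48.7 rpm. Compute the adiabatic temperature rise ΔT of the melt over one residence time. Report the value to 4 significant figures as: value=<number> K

value=16.31 K

Convert throughput: Q = 178.4 kg/h = 178.4/3600 = 0.0495556 kg/s
t_res = M / Q_s = 4.64 ÷ 0.0495556 = 93.6323 s
D = 43.9 mm = 0.0439 m;  h = 9.69 mm = 0.00969 m;  N = 48.7 rpm / 60 = 0.811667 rev/s
γ̇ = π·D·N / h = π · 0.0439 · 0.811667 / 0.00969 = 11.5523 s⁻¹
ΔT = η·γ̇²·t_res / (ρ·cp) = 3293 · (11.5523)² · 93.6323 / (1358 · 1858) = 16.3083 K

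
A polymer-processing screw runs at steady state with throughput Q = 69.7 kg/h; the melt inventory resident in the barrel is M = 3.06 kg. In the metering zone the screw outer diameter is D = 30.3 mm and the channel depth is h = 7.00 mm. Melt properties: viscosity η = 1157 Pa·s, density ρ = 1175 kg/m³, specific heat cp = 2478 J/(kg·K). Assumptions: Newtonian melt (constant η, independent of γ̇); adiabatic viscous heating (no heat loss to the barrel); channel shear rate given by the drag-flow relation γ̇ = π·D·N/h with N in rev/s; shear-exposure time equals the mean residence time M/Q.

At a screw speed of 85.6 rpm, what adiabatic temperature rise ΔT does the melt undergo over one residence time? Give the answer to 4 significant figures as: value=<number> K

Q_s = Q / 3600 = 69.7 / 3600 = 0.0193611 kg/s
t_res = M / Q_s = 3.06 ÷ 0.0193611 = 158.049 s
Convert to SI: D = 0.0303 m, h = 0.007 m, N = 85.6/60 = 1.42667 rev/s
Shear rate: γ̇ = πDN/h = π·0.0303·1.42667/0.007 = 19.4007 s⁻¹
ΔT = η·γ̇²·t_res / (ρ·cp) = 1157 · (19.4007)² · 158.049 / (1175 · 2478) = 23.6385 K

value=23.64 K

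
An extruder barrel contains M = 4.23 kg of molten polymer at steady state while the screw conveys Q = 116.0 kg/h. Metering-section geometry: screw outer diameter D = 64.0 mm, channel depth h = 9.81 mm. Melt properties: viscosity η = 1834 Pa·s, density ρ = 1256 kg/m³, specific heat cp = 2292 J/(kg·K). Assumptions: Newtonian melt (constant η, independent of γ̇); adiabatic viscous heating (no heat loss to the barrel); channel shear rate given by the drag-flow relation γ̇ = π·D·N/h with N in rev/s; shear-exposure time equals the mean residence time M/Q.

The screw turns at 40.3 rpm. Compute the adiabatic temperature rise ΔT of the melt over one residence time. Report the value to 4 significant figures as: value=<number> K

Q_s = Q / 3600 = 116.0 / 3600 = 0.0322222 kg/s
t_res = M / Q_s = 4.23 ÷ 0.0322222 = 131.276 s
Convert to SI: D = 0.064 m, h = 0.00981 m, N = 40.3/60 = 0.671667 rev/s
γ̇ = π D N / h = (π)(0.064)(0.671667) / 0.00981 = 13.7662 s⁻¹
ΔT = η·γ̇²·t_res / (ρ·cp) = 1834 · (13.7662)² · 131.276 / (1256 · 2292) = 15.8493 K

value=15.85 K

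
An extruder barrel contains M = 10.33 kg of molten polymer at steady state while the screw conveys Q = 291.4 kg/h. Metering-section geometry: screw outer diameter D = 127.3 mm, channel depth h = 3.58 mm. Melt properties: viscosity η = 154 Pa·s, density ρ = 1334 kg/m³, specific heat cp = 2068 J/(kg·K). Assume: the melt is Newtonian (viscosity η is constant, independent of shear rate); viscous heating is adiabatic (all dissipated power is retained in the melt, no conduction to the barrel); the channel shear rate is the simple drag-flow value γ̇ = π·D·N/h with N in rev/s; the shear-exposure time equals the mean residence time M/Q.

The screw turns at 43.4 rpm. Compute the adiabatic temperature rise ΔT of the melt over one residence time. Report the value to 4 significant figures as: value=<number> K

Throughput in SI: Q_s = 291.4 kg/h ÷ 3600 s/h = 0.0809444 kg/s
Mean residence time: t_res = M/Q_s = 10.33 kg / 0.0809444 kg/s = 127.618 s
D = 127.3 mm = 0.1273 m;  h = 3.58 mm = 0.00358 m;  N = 43.4 rpm / 60 = 0.723333 rev/s
γ̇ = π D N / h = (π)(0.1273)(0.723333) / 0.00358 = 80.8042 s⁻¹
ΔT = η·γ̇²·t_res / (ρ·cp) = 154 · (80.8042)² · 127.618 / (1334 · 2068) = 46.5152 K

value=46.52 K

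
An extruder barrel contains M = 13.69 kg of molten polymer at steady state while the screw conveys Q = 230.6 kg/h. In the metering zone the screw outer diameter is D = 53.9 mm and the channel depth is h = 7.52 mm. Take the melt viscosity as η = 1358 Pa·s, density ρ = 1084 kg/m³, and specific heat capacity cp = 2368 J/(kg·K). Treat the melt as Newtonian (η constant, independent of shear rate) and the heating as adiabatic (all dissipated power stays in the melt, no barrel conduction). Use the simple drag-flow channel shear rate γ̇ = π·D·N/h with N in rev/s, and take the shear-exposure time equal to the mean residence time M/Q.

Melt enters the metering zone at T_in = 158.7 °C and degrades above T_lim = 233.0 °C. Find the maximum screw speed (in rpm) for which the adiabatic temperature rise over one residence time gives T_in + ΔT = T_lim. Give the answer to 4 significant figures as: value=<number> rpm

value=68.31 rpm

Convert throughput: Q = 230.6 kg/h = 230.6/3600 = 0.0640556 kg/s
Mean residence time: t_res = M/Q_s = 13.69 kg / 0.0640556 kg/s = 213.721 s
D = 53.9 mm = 0.0539 m;  h = 7.52 mm = 0.00752 m
ΔT_a = T_lim − T_in = 233.0 − 158.7 = 74.3 K
γ̇_max² = ΔT_a·ρ·cp / (η·t_res) = [74.3 × 1084 × 2368] / [1358 × 213.721] = 657.133 s⁻²
γ̇_max = √657.133 = 25.6346 s⁻¹
N_max = γ̇_max·h / (π·D) = 25.6346 · 0.00752 / (π · 0.0539) = 1.13843 rev/s = 68.3057 rpm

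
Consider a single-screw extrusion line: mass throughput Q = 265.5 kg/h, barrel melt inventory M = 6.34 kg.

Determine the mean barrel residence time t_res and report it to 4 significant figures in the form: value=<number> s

value=85.97 s

Convert throughput: Q = 265.5 kg/h = 265.5/3600 = 0.07375 kg/s
Mean residence time: t_res = M/Q_s = 6.34 kg / 0.07375 kg/s = 85.9661 s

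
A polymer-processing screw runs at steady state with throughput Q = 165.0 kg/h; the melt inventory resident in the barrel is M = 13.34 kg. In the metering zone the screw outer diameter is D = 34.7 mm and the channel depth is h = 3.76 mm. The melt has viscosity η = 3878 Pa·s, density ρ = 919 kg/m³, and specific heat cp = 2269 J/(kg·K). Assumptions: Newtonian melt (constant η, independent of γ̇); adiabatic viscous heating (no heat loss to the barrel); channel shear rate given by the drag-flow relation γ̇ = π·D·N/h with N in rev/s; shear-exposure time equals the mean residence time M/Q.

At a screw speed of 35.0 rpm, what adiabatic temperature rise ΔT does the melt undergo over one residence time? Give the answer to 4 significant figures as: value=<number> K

value=154.8 K

Throughput in SI: Q_s = 165.0 kg/h ÷ 3600 s/h = 0.0458333 kg/s
t_res = M / Q_s = 13.34 / 0.0458333 = 291.055 s
Convert to SI: D = 0.0347 m, h = 0.00376 m, N = 35.0/60 = 0.583333 rev/s
γ̇ = π·D·N / h = π · 0.0347 · 0.583333 / 0.00376 = 16.9125 s⁻¹
ΔT = η·γ̇²·t_res / (ρ·cp) = 3878 · (16.9125)² · 291.055 / (919 · 2269) = 154.828 K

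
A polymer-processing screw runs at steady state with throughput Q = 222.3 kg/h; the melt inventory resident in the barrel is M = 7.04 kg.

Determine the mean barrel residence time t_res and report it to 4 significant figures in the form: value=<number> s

value=114.0 s

Convert throughput: Q = 222.3 kg/h = 222.3/3600 = 0.06175 kg/s
t_res = M / Q_s = 7.04 / 0.06175 = 114.008 s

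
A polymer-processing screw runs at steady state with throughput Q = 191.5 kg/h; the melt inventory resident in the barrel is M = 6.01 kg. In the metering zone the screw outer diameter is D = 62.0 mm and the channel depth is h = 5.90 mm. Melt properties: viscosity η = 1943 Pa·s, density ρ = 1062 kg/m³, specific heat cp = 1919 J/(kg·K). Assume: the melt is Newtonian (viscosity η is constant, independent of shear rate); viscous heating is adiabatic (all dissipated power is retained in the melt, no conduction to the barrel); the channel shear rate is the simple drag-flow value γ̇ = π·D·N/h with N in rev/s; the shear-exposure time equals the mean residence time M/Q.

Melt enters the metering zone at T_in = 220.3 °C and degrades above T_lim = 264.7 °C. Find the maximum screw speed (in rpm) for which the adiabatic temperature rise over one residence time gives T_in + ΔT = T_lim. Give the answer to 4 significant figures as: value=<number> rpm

value=36.90 rpm

Throughput in SI: Q_s = 191.5 kg/h ÷ 3600 s/h = 0.0531944 kg/s
t_res = M / Q_s = 6.01 / 0.0531944 = 112.982 s
D = 62.0 mm = 0.062 m;  h = 5.90 mm = 0.0059 m
ΔT_a = T_lim − T_in = 264.7 − 220.3 = 44.4 K
Invert ΔT = ηγ̇²t_res/(ρcp) for γ̇: γ̇_max² = ΔT_a ρ cp / (η t_res) = 44.4·1062·1919 / (1943·112.982) = 412.194 s⁻²
γ̇_max = √412.194 = 20.3026 s⁻¹
N_max = γ̇_max·h / (π·D) = 20.3026 · 0.0059 / (π · 0.062) = 0.61498 rev/s = 36.8988 rpm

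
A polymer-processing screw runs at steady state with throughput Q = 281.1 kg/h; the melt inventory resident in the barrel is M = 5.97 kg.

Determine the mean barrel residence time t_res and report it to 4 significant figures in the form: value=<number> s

Q_s = Q / 3600 = 281.1 / 3600 = 0.0780833 kg/s
Mean residence time: t_res = M/Q_s = 5.97 kg / 0.0780833 kg/s = 76.4568 s

value=76.46 s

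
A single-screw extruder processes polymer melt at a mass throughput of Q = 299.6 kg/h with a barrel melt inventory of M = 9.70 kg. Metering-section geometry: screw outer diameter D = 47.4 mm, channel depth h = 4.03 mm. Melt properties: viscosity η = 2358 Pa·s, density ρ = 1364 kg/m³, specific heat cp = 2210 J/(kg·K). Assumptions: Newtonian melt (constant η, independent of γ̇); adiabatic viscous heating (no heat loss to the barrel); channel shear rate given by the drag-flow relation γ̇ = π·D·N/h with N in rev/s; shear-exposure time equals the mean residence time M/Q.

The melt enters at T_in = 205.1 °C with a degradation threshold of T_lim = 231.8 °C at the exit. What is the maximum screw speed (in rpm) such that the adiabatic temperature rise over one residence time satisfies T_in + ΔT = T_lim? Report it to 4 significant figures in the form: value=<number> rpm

Q_s = Q / 3600 = 299.6 / 3600 = 0.0832222 kg/s
Mean residence time: t_res = M/Q_s = 9.70 kg / 0.0832222 kg/s = 116.555 s
Geometry in SI: D = 47.4 mm → 0.0474 m, h = 4.03 mm → 0.00403 m
ΔT_a = T_lim − T_in = 231.8 − 205.1 = 26.7 K
γ̇_max² = ΔT_a·ρ·cp/(η·t_res) = 26.7·1364·2210/(2358·116.555) = 292.848 s⁻²
Take the square root: γ̇_max = √(292.848) = 17.1128 s⁻¹
Solve γ̇ = πDN/h for N: N_max = γ̇_max·h/(π·D) = 17.1128 × 0.00403 / (π × 0.0474) = 0.463124 rev/s = 27.7875 rpm

value=27.79 rpm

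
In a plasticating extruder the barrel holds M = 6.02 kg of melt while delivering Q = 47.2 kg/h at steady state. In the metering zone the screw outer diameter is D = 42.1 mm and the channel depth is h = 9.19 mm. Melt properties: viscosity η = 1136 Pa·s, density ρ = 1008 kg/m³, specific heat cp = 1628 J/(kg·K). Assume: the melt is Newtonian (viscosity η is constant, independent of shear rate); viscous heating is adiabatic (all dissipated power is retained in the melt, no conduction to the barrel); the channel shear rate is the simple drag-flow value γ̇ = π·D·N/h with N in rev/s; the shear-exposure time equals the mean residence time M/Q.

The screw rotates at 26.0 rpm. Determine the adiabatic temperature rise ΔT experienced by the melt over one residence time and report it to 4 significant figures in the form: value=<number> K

value=12.36 K

Throughput in SI: Q_s = 47.2 kg/h ÷ 3600 s/h = 0.0131111 kg/s
Mean residence time: t_res = M/Q_s = 6.02 kg / 0.0131111 kg/s = 459.153 s
Geometry in metres: D = 42.1 mm → 0.0421 m, h = 9.19 mm → 0.00919 m; screw speed N = 26.0 rpm = 0.433333 rev/s
γ̇ = π D N / h = (π)(0.0421)(0.433333) / 0.00919 = 6.23647 s⁻¹
Adiabatic rise: ΔT = η γ̇² t_res / (ρ cp) = 1136·(6.23647)²·459.153 / (1008·1628) = 12.3622 K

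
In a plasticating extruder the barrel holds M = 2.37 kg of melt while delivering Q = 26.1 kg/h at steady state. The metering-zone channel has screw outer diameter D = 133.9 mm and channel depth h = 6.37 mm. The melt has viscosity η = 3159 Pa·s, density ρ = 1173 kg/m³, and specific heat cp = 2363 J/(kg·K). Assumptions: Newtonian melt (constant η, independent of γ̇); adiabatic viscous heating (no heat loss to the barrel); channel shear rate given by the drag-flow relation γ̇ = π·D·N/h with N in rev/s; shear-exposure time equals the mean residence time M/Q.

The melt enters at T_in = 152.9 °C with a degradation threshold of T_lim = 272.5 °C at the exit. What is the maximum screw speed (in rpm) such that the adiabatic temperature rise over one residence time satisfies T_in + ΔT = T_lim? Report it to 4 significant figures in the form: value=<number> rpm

value=16.28 rpm

Convert throughput: Q = 26.1 kg/h = 26.1/3600 = 0.00725 kg/s
t_res = M / Q_s = 2.37 / 0.00725 = 326.897 s
Convert to metres: D = 0.1339 m, h = 0.00637 m
ΔT_a = T_lim − T_in = 272.5 °C − 152.9 °C = 119.6 K
Invert ΔT = ηγ̇²t_res/(ρcp) for γ̇: γ̇_max² = ΔT_a ρ cp / (η t_res) = 119.6·1173·2363 / (3159·326.897) = 321.021 s⁻²
γ̇_max = sqrt(321.021) = 17.917 s⁻¹
N_max = γ̇_max·h / (π·D) = 17.917 · 0.00637 / (π · 0.1339) = 0.271316 rev/s = 16.279 rpm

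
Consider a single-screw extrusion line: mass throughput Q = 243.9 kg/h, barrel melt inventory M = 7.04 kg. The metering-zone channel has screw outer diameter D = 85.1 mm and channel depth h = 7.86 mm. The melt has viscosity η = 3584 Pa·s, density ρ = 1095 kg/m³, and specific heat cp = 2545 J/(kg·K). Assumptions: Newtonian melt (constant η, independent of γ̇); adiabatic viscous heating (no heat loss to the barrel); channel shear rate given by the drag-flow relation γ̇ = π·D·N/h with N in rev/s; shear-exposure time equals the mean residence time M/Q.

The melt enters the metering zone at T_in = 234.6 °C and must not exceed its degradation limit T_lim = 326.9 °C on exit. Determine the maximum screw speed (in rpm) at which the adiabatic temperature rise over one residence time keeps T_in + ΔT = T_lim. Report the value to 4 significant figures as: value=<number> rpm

value=46.36 rpm

Convert throughput: Q = 243.9 kg/h = 243.9/3600 = 0.06775 kg/s
t_res = M / Q_s = 7.04 / 0.06775 = 103.911 s
D = 85.1 mm = 0.0851 m;  h = 7.86 mm = 0.00786 m
ΔT_a = T_lim − T_in = 326.9 − 234.6 = 92.3 K
γ̇_max² = ΔT_a·ρ·cp/(η·t_res) = 92.3·1095·2545/(3584·103.911) = 690.673 s⁻²
γ̇_max = sqrt(690.673) = 26.2807 s⁻¹
N_max = γ̇_max·h / (π·D) = 26.2807 · 0.00786 / (π · 0.0851) = 0.772644 rev/s = 46.3586 rpm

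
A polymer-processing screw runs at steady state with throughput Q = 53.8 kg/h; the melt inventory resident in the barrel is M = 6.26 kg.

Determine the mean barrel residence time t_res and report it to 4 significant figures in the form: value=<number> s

Q_s = Q / 3600 = 53.8 / 3600 = 0.0149444 kg/s
t_res = M / Q_s = 6.26 / 0.0149444 = 418.885 s

value=418.9 s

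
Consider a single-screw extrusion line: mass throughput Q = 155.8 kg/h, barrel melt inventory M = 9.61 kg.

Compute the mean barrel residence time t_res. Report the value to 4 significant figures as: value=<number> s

Convert throughput: Q = 155.8 kg/h = 155.8/3600 = 0.0432778 kg/s
t_res = M / Q_s = 9.61 ÷ 0.0432778 = 222.054 s

value=222.1 s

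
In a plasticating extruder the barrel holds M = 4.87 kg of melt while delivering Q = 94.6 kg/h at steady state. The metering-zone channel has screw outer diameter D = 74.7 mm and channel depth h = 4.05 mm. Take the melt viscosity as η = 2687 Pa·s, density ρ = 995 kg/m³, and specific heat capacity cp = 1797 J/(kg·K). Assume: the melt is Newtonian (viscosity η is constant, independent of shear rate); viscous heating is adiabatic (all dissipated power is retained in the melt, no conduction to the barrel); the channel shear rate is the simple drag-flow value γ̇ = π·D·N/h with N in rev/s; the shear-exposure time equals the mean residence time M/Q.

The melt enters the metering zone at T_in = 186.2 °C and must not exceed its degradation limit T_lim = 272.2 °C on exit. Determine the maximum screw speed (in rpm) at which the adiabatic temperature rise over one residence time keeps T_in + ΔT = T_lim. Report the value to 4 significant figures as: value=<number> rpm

value=18.20 rpm

Throughput in SI: Q_s = 94.6 kg/h ÷ 3600 s/h = 0.0262778 kg/s
t_res = M / Q_s = 4.87 ÷ 0.0262778 = 185.328 s
Convert to metres: D = 0.0747 m, h = 0.00405 m
ΔT_a = T_lim − T_in = 272.2 °C − 186.2 °C = 86 K
γ̇_max² = ΔT_a·ρ·cp / (η·t_res) = [86 × 995 × 1797] / [2687 × 185.328] = 308.789 s⁻²
γ̇_max = √308.789 = 17.5724 s⁻¹
N_max = γ̇_max·h / (π·D) = 17.5724 · 0.00405 / (π · 0.0747) = 0.30326 rev/s = 18.1956 rpm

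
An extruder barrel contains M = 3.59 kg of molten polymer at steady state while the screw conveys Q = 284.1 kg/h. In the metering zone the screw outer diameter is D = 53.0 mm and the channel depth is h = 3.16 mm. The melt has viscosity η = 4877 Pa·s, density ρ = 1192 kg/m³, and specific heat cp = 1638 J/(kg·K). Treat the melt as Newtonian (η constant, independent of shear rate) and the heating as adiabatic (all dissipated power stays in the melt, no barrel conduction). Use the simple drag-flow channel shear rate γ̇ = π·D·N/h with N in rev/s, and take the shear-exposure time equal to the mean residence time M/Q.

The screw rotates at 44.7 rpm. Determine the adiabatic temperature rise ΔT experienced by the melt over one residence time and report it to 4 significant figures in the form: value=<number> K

Throughput in SI: Q_s = 284.1 kg/h ÷ 3600 s/h = 0.0789167 kg/s
Mean residence time: t_res = M/Q_s = 3.59 kg / 0.0789167 kg/s = 45.491 s
D = 53.0 mm = 0.053 m;  h = 3.16 mm = 0.00316 m;  N = 44.7 rpm / 60 = 0.745 rev/s
γ̇ = π D N / h = (π)(0.053)(0.745) / 0.00316 = 39.255 s⁻¹
ΔT = η·γ̇²·t_res / (ρ·cp) = 4877 · (39.255)² · 45.491 / (1192 · 1638) = 175.097 K

value=175.1 K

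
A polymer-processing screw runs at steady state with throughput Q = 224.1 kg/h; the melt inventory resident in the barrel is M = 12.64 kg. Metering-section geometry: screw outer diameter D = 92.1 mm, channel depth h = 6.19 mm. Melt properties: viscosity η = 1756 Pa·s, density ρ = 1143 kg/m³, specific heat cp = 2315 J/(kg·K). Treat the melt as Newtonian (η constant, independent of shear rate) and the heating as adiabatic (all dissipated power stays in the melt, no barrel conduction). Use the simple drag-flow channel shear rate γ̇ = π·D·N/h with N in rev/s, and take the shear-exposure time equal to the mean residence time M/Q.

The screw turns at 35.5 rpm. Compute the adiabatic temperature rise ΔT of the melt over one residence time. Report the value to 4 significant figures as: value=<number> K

value=103.1 K

Throughput in SI: Q_s = 224.1 kg/h ÷ 3600 s/h = 0.06225 kg/s
t_res = M / Q_s = 12.64 ÷ 0.06225 = 203.052 s
Geometry in metres: D = 92.1 mm → 0.0921 m, h = 6.19 mm → 0.00619 m; screw speed N = 35.5 rpm = 0.591667 rev/s
γ̇ = π D N / h = (π)(0.0921)(0.591667) / 0.00619 = 27.6564 s⁻¹
ΔT = η·γ̇²·t_res / (ρ·cp) = 1756 · (27.6564)² · 203.052 / (1143 · 2315) = 103.069 K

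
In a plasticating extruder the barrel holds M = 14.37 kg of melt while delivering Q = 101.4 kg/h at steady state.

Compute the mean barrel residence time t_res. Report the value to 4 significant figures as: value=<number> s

value=510.2 s

Convert throughput: Q = 101.4 kg/h = 101.4/3600 = 0.0281667 kg/s
Mean residence time: t_res = M/Q_s = 14.37 kg / 0.0281667 kg/s = 510.178 s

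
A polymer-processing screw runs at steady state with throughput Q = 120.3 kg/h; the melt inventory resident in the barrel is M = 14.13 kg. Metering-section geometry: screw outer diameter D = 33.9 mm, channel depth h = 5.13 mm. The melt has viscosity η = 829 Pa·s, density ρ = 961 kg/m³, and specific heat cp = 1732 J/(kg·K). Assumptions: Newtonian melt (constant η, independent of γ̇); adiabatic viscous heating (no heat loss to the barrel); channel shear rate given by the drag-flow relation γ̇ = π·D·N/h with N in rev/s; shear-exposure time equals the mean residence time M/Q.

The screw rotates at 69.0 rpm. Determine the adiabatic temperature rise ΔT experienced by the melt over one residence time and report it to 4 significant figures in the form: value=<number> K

Throughput in SI: Q_s = 120.3 kg/h ÷ 3600 s/h = 0.0334167 kg/s
Mean residence time: t_res = M/Q_s = 14.13 kg / 0.0334167 kg/s = 422.843 s
Convert to SI: D = 0.0339 m, h = 0.00513 m, N = 69.0/60 = 1.15 rev/s
Shear rate: γ̇ = πDN/h = π·0.0339·1.15/0.00513 = 23.8743 s⁻¹
ΔT = η·γ̇²·t_res/(ρ·cp) = [829 × 23.8743² × 422.843] / [961 × 1732] = 120.039 K

value=120.0 K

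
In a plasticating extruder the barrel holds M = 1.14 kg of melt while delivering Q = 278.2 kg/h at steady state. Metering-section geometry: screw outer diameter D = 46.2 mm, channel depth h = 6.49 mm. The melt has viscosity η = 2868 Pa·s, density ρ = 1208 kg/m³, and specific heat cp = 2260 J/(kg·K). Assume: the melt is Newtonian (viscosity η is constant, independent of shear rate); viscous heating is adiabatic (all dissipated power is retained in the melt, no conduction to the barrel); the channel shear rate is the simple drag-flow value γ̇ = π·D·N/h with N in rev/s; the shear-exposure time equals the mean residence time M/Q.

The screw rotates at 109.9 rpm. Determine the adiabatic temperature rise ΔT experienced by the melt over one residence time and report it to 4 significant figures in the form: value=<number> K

value=26.00 K

Convert throughput: Q = 278.2 kg/h = 278.2/3600 = 0.0772778 kg/s
t_res = M / Q_s = 1.14 / 0.0772778 = 14.752 s
Geometry in metres: D = 46.2 mm → 0.0462 m, h = 6.49 mm → 0.00649 m; screw speed N = 109.9 rpm = 1.83167 rev/s
Shear rate: γ̇ = πDN/h = π·0.0462·1.83167/0.00649 = 40.9632 s⁻¹
ΔT = η·γ̇²·t_res/(ρ·cp) = [2868 × 40.9632² × 14.752] / [1208 × 2260] = 26.0041 K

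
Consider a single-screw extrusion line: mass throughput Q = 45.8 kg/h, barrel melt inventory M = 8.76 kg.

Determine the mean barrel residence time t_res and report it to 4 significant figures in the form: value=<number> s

value=688.6 s

Throughput in SI: Q_s = 45.8 kg/h ÷ 3600 s/h = 0.0127222 kg/s
t_res = M / Q_s = 8.76 / 0.0127222 = 688.559 s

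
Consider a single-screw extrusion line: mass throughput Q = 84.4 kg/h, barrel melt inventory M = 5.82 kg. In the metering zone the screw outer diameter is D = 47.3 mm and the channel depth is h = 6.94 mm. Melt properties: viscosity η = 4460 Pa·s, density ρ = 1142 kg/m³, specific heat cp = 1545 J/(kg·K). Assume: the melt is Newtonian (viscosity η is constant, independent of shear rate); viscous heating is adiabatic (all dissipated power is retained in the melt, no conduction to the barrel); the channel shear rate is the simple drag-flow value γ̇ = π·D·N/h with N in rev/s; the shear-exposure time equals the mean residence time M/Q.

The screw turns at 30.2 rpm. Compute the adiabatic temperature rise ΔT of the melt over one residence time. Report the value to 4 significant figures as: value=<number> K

value=72.88 K

Throughput in SI: Q_s = 84.4 kg/h ÷ 3600 s/h = 0.0234444 kg/s
t_res = M / Q_s = 5.82 ÷ 0.0234444 = 248.246 s
Convert to SI: D = 0.0473 m, h = 0.00694 m, N = 30.2/60 = 0.503333 rev/s
γ̇ = π·D·N / h = π · 0.0473 · 0.503333 / 0.00694 = 10.7772 s⁻¹
ΔT = η·γ̇²·t_res / (ρ·cp) = 4460 · (10.7772)² · 248.246 / (1142 · 1545) = 72.8849 K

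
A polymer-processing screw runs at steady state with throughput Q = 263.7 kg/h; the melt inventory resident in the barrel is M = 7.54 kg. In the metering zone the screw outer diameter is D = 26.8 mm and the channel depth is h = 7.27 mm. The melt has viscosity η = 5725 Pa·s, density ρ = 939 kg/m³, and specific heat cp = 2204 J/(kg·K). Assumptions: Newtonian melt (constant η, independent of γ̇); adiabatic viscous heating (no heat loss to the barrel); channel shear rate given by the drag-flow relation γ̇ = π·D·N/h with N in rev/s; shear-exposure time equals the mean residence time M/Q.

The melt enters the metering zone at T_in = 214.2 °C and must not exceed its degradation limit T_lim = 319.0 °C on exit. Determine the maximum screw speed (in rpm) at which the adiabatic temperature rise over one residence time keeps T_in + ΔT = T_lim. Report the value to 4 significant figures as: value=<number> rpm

value=99.39 rpm

Convert throughput: Q = 263.7 kg/h = 263.7/3600 = 0.07325 kg/s
t_res = M / Q_s = 7.54 / 0.07325 = 102.935 s
Geometry in SI: D = 26.8 mm → 0.0268 m, h = 7.27 mm → 0.00727 m
ΔT_a = T_lim − T_in = 319.0 °C − 214.2 °C = 104.8 K
Invert ΔT = ηγ̇²t_res/(ρcp) for γ̇: γ̇_max² = ΔT_a ρ cp / (η t_res) = 104.8·939·2204 / (5725·102.935) = 368.044 s⁻²
Take the square root: γ̇_max = √(368.044) = 19.1845 s⁻¹
Solve γ̇ = πDN/h for N: N_max = γ̇_max·h/(π·D) = 19.1845 × 0.00727 / (π × 0.0268) = 1.65653 rev/s = 99.3918 rpm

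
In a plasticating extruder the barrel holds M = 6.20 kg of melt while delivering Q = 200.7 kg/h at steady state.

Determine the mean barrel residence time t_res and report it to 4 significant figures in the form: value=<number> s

value=111.2 s

Convert throughput: Q = 200.7 kg/h = 200.7/3600 = 0.05575 kg/s
Mean residence time: t_res = M/Q_s = 6.20 kg / 0.05575 kg/s = 111.211 s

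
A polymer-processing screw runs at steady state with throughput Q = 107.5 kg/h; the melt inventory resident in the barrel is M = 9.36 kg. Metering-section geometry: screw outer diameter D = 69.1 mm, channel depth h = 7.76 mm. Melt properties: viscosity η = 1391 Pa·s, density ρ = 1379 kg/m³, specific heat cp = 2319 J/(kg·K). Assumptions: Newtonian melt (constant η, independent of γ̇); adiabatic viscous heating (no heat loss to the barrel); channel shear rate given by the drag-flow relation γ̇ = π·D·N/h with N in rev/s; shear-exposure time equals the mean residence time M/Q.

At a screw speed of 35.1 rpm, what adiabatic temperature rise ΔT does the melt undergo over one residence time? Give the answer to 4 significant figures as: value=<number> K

Convert throughput: Q = 107.5 kg/h = 107.5/3600 = 0.0298611 kg/s
t_res = M / Q_s = 9.36 / 0.0298611 = 313.451 s
Geometry in metres: D = 69.1 mm → 0.0691 m, h = 7.76 mm → 0.00776 m; screw speed N = 35.1 rpm = 0.585 rev/s
γ̇ = π·D·N / h = π · 0.0691 · 0.585 / 0.00776 = 16.3652 s⁻¹
ΔT = η·γ̇²·t_res/(ρ·cp) = [1391 × 16.3652² × 313.451] / [1379 × 2319] = 36.5154 K

value=36.52 K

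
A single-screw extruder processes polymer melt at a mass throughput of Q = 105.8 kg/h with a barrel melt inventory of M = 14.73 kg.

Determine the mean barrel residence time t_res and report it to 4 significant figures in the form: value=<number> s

Convert throughput: Q = 105.8 kg/h = 105.8/3600 = 0.0293889 kg/s
Mean residence time: t_res = M/Q_s = 14.73 kg / 0.0293889 kg/s = 501.21 s

value=501.2 s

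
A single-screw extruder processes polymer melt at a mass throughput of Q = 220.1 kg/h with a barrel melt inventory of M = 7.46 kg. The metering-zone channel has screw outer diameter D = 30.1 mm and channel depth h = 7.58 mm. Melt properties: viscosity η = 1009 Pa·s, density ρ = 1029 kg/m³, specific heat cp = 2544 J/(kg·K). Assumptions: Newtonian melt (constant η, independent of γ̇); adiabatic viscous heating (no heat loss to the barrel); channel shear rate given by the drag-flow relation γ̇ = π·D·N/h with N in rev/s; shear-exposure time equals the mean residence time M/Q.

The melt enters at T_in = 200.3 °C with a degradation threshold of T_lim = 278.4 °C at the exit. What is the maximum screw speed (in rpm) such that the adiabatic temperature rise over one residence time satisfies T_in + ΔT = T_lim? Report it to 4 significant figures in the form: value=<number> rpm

Q_s = Q / 3600 = 220.1 / 3600 = 0.0611389 kg/s
t_res = M / Q_s = 7.46 / 0.0611389 = 122.017 s
Convert to metres: D = 0.0301 m, h = 0.00758 m
Allowable rise: ΔT_a = T_lim − T_in = 278.4 − 200.3 = 78.1 K
γ̇_max² = ΔT_a·ρ·cp / (η·t_res) = [78.1 × 1029 × 2544] / [1009 × 122.017] = 1660.62 s⁻²
γ̇_max = √1660.62 = 40.7507 s⁻¹
N_max = γ̇_max h / (πD) = 40.7507·0.00758/(π·0.0301) = 3.26654 rev/s → ×60 = 195.993 rpm

value=196.0 rpm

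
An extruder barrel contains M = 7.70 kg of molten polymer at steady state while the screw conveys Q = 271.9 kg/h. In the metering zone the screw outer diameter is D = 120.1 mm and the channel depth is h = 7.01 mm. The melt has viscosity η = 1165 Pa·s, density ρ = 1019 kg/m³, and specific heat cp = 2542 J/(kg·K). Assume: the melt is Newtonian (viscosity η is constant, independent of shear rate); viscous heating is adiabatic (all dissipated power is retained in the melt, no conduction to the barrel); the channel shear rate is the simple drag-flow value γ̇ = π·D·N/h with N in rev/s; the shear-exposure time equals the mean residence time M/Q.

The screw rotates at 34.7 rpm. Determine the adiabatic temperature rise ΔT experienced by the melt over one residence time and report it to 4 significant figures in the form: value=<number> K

value=44.43 K

Q_s = Q / 3600 = 271.9 / 3600 = 0.0755278 kg/s
t_res = M / Q_s = 7.70 / 0.0755278 = 101.949 s
Convert to SI: D = 0.1201 m, h = 0.00701 m, N = 34.7/60 = 0.578333 rev/s
Shear rate: γ̇ = πDN/h = π·0.1201·0.578333/0.00701 = 31.1281 s⁻¹
ΔT = η·γ̇²·t_res/(ρ·cp) = [1165 × 31.1281² × 101.949] / [1019 × 2542] = 44.429 K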